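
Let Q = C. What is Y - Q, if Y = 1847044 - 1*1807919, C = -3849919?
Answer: 3889044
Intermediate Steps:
Y = 39125 (Y = 1847044 - 1807919 = 39125)
Q = -3849919
Y - Q = 39125 - 1*(-3849919) = 39125 + 3849919 = 3889044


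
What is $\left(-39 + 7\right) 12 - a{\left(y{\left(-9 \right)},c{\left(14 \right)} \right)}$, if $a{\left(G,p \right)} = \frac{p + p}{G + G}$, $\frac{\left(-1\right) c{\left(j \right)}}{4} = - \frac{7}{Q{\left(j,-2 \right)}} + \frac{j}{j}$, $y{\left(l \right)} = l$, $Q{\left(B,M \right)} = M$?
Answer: $-386$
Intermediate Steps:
$c{\left(j \right)} = -18$ ($c{\left(j \right)} = - 4 \left(- \frac{7}{-2} + \frac{j}{j}\right) = - 4 \left(\left(-7\right) \left(- \frac{1}{2}\right) + 1\right) = - 4 \left(\frac{7}{2} + 1\right) = \left(-4\right) \frac{9}{2} = -18$)
$a{\left(G,p \right)} = \frac{p}{G}$ ($a{\left(G,p \right)} = \frac{2 p}{2 G} = 2 p \frac{1}{2 G} = \frac{p}{G}$)
$\left(-39 + 7\right) 12 - a{\left(y{\left(-9 \right)},c{\left(14 \right)} \right)} = \left(-39 + 7\right) 12 - - \frac{18}{-9} = \left(-32\right) 12 - \left(-18\right) \left(- \frac{1}{9}\right) = -384 - 2 = -386$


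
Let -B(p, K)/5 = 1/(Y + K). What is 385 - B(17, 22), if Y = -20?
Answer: 775/2 ≈ 387.50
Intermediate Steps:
B(p, K) = -5/(-20 + K)
385 - B(17, 22) = 385 - (-5)/(-20 + 22) = 385 - (-5)/2 = 385 - 1*(-5/2) = 385 + 5/2 = 775/2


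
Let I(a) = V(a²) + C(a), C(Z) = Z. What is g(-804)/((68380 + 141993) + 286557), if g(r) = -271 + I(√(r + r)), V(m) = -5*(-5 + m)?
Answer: 3897/248465 + I*√402/248465 ≈ 0.015684 + 8.0695e-5*I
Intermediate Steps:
V(m) = 25 - 5*m
I(a) = 25 + a - 5*a² (I(a) = (25 - 5*a²) + a = 25 + a - 5*a²)
g(r) = -246 - 10*r + √2*√r (g(r) = -271 + (25 + √(r + r) - 10*r) = -271 + (25 + √(2*r) - 5*2*r) = -271 + (25 + √2*√r - 5*2*r) = -271 + (25 + √2*√r - 10*r) = -271 + (25 - 10*r + √2*√r) = -246 - 10*r + √2*√r)
g(-804)/((68380 + 141993) + 286557) = (-246 - 10*(-804) + √2*√(-804))/((68380 + 141993) + 286557) = (-246 + 8040 + √2*(2*I*√201))/(210373 + 286557) = (-246 + 8040 + 2*I*√402)/496930 = (7794 + 2*I*√402)*(1/496930) = 3897/248465 + I*√402/248465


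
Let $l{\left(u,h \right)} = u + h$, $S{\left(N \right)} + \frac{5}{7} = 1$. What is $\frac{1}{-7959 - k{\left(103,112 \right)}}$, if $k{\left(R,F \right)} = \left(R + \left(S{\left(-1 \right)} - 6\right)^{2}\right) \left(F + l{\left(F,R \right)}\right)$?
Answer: $- \frac{49}{2563560} \approx -1.9114 \cdot 10^{-5}$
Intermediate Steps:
$S{\left(N \right)} = \frac{2}{7}$ ($S{\left(N \right)} = - \frac{5}{7} + 1 = \frac{2}{7}$)
$l{\left(u,h \right)} = h + u$
$k{\left(R,F \right)} = \left(\frac{1600}{49} + R\right) \left(R + 2 F\right)$ ($k{\left(R,F \right)} = \left(R + \left(\frac{2}{7} - 6\right)^{2}\right) \left(F + \left(R + F\right)\right) = \left(R + \left(- \frac{40}{7}\right)^{2}\right) \left(F + \left(F + R\right)\right) = \left(R + \frac{1600}{49}\right) \left(R + 2 F\right) = \left(\frac{1600}{49} + R\right) \left(R + 2 F\right)$)
$\frac{1}{-7959 - k{\left(103,112 \right)}} = \frac{1}{-7959 - \left(103^{2} + \frac{1600}{49} \cdot 103 + \frac{3200}{49} \cdot 112 + 2 \cdot 112 \cdot 103\right)} = \frac{1}{-7959 - \left(10609 + \frac{164800}{49} + \frac{51200}{7} + 23072\right)} = \frac{1}{-7959 - \frac{2173569}{49}} = \frac{1}{- \frac{2563560}{49}} = - \frac{49}{2563560}$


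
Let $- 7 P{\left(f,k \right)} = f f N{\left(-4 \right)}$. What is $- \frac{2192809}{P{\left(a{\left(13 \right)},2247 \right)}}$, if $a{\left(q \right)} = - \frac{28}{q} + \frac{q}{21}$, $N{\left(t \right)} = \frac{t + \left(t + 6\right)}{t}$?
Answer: $\frac{2287990067454}{175561} \approx 1.3032 \cdot 10^{7}$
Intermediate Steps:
$N{\left(t \right)} = \frac{6 + 2 t}{t}$ ($N{\left(t \right)} = \frac{t + \left(6 + t\right)}{t} = \frac{6 + 2 t}{t}$)
$a{\left(q \right)} = - \frac{28}{q} + \frac{q}{21}$ ($a{\left(q \right)} = - \frac{28}{q} + q \frac{1}{21} = - \frac{28}{q} + \frac{q}{21}$)
$P{\left(f,k \right)} = - \frac{f^{2}}{14}$ ($P{\left(f,k \right)} = - \frac{f f \left(2 + \frac{6}{-4}\right)}{7} = - \frac{f^{2} \left(2 + 6 \left(- \frac{1}{4}\right)\right)}{7} = - \frac{f^{2} \left(2 - \frac{3}{2}\right)}{7} = - \frac{f^{2} \cdot \frac{1}{2}}{7} = - \frac{\frac{1}{2} f^{2}}{7} = - \frac{f^{2}}{14}$)
$- \frac{2192809}{P{\left(a{\left(13 \right)},2247 \right)}} = - \frac{2192809}{\left(- \frac{1}{14}\right) \left(- \frac{28}{13} + \frac{1}{21} \cdot 13\right)^{2}} = - \frac{2192809}{\left(- \frac{1}{14}\right) \left(\left(-28\right) \frac{1}{13} + \frac{13}{21}\right)^{2}} = - \frac{2192809}{\left(- \frac{1}{14}\right) \left(- \frac{28}{13} + \frac{13}{21}\right)^{2}} = - \frac{2192809}{\left(- \frac{1}{14}\right) \left(- \frac{419}{273}\right)^{2}} = - \frac{2192809}{\left(- \frac{1}{14}\right) \frac{175561}{74529}} = - \frac{2192809}{- \frac{175561}{1043406}} = \left(-2192809\right) \left(- \frac{1043406}{175561}\right) = \frac{2287990067454}{175561}$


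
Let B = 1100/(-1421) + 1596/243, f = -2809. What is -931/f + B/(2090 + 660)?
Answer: 148280289349/444563224875 ≈ 0.33354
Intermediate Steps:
B = 666872/115101 (B = 1100*(-1/1421) + 1596*(1/243) = -1100/1421 + 532/81 = 666872/115101 ≈ 5.7938)
-931/f + B/(2090 + 660) = -931/(-2809) + 666872/(115101*(2090 + 660)) = -931*(-1/2809) + (666872/115101)/2750 = 931/2809 + (666872/115101)*(1/2750) = 931/2809 + 333436/158263875 = 148280289349/444563224875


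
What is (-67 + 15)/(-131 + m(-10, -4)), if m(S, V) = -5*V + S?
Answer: 52/121 ≈ 0.42975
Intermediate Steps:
m(S, V) = S - 5*V
(-67 + 15)/(-131 + m(-10, -4)) = (-67 + 15)/(-131 + (-10 - 5*(-4))) = -52/(-131 + (-10 + 20)) = -52/(-131 + 10) = -52/(-121) = -1/121*(-52) = 52/121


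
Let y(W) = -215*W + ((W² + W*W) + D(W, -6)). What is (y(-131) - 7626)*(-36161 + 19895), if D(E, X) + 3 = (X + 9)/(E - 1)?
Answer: -19631036883/22 ≈ -8.9232e+8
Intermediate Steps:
D(E, X) = -3 + (9 + X)/(-1 + E) (D(E, X) = -3 + (X + 9)/(E - 1) = -3 + (9 + X)/(-1 + E))
y(W) = -215*W + 2*W² + (6 - 3*W)/(-1 + W) (y(W) = -215*W + ((W² + W*W) + (12 - 6 - 3*W)/(-1 + W)) = -215*W + ((W² + W²) + (6 - 3*W)/(-1 + W)) = -215*W + (2*W² + (6 - 3*W)/(-1 + W)) = -215*W + 2*W² + (6 - 3*W)/(-1 + W))
(y(-131) - 7626)*(-36161 + 19895) = ((6 - 3*(-131) - 131*(-1 - 131)*(-215 + 2*(-131)))/(-1 - 131) - 7626)*(-36161 + 19895) = ((6 + 393 - 131*(-132)*(-215 - 262))/(-132) - 7626)*(-16266) = (-(6 + 393 - 131*(-132)*(-477))/132 - 7626)*(-16266) = (-(6 + 393 - 8248284)/132 - 7626)*(-16266) = (-1/132*(-8247885) - 7626)*(-16266) = (2749295/44 - 7626)*(-16266) = (2413751/44)*(-16266) = -19631036883/22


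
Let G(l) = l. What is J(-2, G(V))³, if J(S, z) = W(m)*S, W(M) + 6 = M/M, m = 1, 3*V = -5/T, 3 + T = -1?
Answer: 1000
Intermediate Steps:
T = -4 (T = -3 - 1 = -4)
V = 5/12 (V = (-5/(-4))/3 = (-5*(-¼))/3 = (⅓)*(5/4) = 5/12 ≈ 0.41667)
W(M) = -5 (W(M) = -6 + M/M = -6 + 1 = -5)
J(S, z) = -5*S
J(-2, G(V))³ = (-5*(-2))³ = 10³ = 1000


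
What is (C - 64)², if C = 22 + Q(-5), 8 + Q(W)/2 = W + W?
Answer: 6084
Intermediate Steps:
Q(W) = -16 + 4*W (Q(W) = -16 + 2*(W + W) = -16 + 2*(2*W) = -16 + 4*W)
C = -14 (C = 22 + (-16 + 4*(-5)) = 22 + (-16 - 20) = 22 - 36 = -14)
(C - 64)² = (-14 - 64)² = (-78)² = 6084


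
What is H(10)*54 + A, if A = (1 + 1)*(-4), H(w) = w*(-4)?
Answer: -2168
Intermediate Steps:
H(w) = -4*w
A = -8 (A = 2*(-4) = -8)
H(10)*54 + A = -4*10*54 - 8 = -40*54 - 8 = -2160 - 8 = -2168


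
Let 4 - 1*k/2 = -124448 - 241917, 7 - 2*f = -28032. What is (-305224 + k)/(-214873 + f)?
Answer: -855028/401707 ≈ -2.1285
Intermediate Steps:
f = 28039/2 (f = 7/2 - ½*(-28032) = 7/2 + 14016 = 28039/2 ≈ 14020.)
k = 732738 (k = 8 - 2*(-124448 - 241917) = 8 - 2*(-366365) = 8 + 732730 = 732738)
(-305224 + k)/(-214873 + f) = (-305224 + 732738)/(-214873 + 28039/2) = 427514/(-401707/2) = 427514*(-2/401707) = -855028/401707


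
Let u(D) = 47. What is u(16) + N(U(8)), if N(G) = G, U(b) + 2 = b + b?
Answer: 61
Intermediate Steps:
U(b) = -2 + 2*b (U(b) = -2 + (b + b) = -2 + 2*b)
u(16) + N(U(8)) = 47 + (-2 + 2*8) = 47 + (-2 + 16) = 47 + 14 = 61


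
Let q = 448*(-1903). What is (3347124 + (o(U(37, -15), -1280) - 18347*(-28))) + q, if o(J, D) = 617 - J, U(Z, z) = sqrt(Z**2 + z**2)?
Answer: 3008913 - sqrt(1594) ≈ 3.0089e+6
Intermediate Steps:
q = -852544
(3347124 + (o(U(37, -15), -1280) - 18347*(-28))) + q = (3347124 + ((617 - sqrt(37**2 + (-15)**2)) - 18347*(-28))) - 852544 = (3347124 + ((617 - sqrt(1369 + 225)) + 513716)) - 852544 = (3347124 + ((617 - sqrt(1594)) + 513716)) - 852544 = (3347124 + (514333 - sqrt(1594))) - 852544 = (3861457 - sqrt(1594)) - 852544 = 3008913 - sqrt(1594)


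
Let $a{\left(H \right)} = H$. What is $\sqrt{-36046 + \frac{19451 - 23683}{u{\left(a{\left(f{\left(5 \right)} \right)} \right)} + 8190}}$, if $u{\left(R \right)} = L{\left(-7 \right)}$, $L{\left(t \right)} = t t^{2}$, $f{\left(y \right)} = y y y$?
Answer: $\frac{i \sqrt{2219580401318}}{7847} \approx 189.86 i$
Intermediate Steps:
$f{\left(y \right)} = y^{3}$ ($f{\left(y \right)} = y^{2} y = y^{3}$)
$L{\left(t \right)} = t^{3}$
$u{\left(R \right)} = -343$ ($u{\left(R \right)} = \left(-7\right)^{3} = -343$)
$\sqrt{-36046 + \frac{19451 - 23683}{u{\left(a{\left(f{\left(5 \right)} \right)} \right)} + 8190}} = \sqrt{-36046 + \frac{19451 - 23683}{-343 + 8190}} = \sqrt{-36046 - \frac{4232}{7847}} = \sqrt{- \frac{282857194}{7847}} = \frac{i \sqrt{2219580401318}}{7847}$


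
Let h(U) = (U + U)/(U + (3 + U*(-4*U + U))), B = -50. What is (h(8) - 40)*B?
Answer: 362800/181 ≈ 2004.4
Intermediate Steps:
h(U) = 2*U/(3 + U - 3*U²) (h(U) = (2*U)/(U + (3 + U*(-3*U))) = (2*U)/(U + (3 - 3*U²)) = (2*U)/(3 + U - 3*U²) = 2*U/(3 + U - 3*U²))
(h(8) - 40)*B = (2*8/(3 + 8 - 3*8²) - 40)*(-50) = (2*8/(3 + 8 - 3*64) - 40)*(-50) = (2*8/(3 + 8 - 192) - 40)*(-50) = (2*8/(-181) - 40)*(-50) = (2*8*(-1/181) - 40)*(-50) = (-16/181 - 40)*(-50) = -7256/181*(-50) = 362800/181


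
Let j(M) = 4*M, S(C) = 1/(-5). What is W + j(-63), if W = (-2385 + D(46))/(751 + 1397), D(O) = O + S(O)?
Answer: -679544/2685 ≈ -253.09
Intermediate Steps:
S(C) = -⅕
D(O) = -⅕ + O (D(O) = O - ⅕ = -⅕ + O)
W = -2924/2685 (W = (-2385 + (-⅕ + 46))/(751 + 1397) = (-2385 + 229/5)/2148 = -11696/5*1/2148 = -2924/2685 ≈ -1.0890)
W + j(-63) = -2924/2685 + 4*(-63) = -2924/2685 - 252 = -679544/2685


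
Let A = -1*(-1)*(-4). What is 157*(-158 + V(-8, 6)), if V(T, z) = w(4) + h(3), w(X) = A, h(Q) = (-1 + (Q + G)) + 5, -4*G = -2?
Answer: -48513/2 ≈ -24257.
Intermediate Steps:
G = ½ (G = -¼*(-2) = ½ ≈ 0.50000)
A = -4 (A = 1*(-4) = -4)
h(Q) = 9/2 + Q (h(Q) = (-1 + (Q + ½)) + 5 = (-1 + (½ + Q)) + 5 = (-½ + Q) + 5 = 9/2 + Q)
w(X) = -4
V(T, z) = 7/2 (V(T, z) = -4 + (9/2 + 3) = -4 + 15/2 = 7/2)
157*(-158 + V(-8, 6)) = 157*(-158 + 7/2) = 157*(-309/2) = -48513/2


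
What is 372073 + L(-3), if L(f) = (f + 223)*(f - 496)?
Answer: 262293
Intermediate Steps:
L(f) = (-496 + f)*(223 + f) (L(f) = (223 + f)*(-496 + f) = (-496 + f)*(223 + f))
372073 + L(-3) = 372073 + (-110608 + (-3)² - 273*(-3)) = 372073 + (-110608 + 9 + 819) = 372073 - 109780 = 262293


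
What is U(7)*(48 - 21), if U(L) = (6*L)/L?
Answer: 162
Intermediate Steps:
U(L) = 6
U(7)*(48 - 21) = 6*(48 - 21) = 6*27 = 162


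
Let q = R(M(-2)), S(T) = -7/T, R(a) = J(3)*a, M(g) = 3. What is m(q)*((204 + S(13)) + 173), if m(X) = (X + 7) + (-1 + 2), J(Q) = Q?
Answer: 83198/13 ≈ 6399.8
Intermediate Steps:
R(a) = 3*a
q = 9 (q = 3*3 = 9)
m(X) = 8 + X (m(X) = (7 + X) + 1 = 8 + X)
m(q)*((204 + S(13)) + 173) = (8 + 9)*((204 - 7/13) + 173) = 17*((204 - 7*1/13) + 173) = 17*((204 - 7/13) + 173) = 17*(2645/13 + 173) = 17*(4894/13) = 83198/13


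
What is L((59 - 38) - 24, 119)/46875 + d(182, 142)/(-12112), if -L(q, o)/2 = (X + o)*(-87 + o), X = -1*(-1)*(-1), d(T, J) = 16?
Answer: -5763739/35484375 ≈ -0.16243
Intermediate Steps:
X = -1 (X = 1*(-1) = -1)
L(q, o) = -2*(-1 + o)*(-87 + o)
L((59 - 38) - 24, 119)/46875 + d(182, 142)/(-12112) = (-174 - 2*119² + 176*119)/46875 + 16/(-12112) = (-174 - 2*14161 + 20944)*(1/46875) + 16*(-1/12112) = (-174 - 28322 + 20944)*(1/46875) - 1/757 = -7552*1/46875 - 1/757 = -7552/46875 - 1/757 = -5763739/35484375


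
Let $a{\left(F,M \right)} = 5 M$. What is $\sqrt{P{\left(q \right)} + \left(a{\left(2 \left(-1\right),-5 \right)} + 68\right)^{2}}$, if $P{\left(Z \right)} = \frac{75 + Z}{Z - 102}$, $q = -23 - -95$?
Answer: $\frac{3 \sqrt{20490}}{10} \approx 42.943$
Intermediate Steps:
$q = 72$ ($q = -23 + 95 = 72$)
$P{\left(Z \right)} = \frac{75 + Z}{-102 + Z}$
$\sqrt{P{\left(q \right)} + \left(a{\left(2 \left(-1\right),-5 \right)} + 68\right)^{2}} = \sqrt{\frac{75 + 72}{-102 + 72} + \left(5 \left(-5\right) + 68\right)^{2}} = \sqrt{\frac{1}{-30} \cdot 147 + \left(-25 + 68\right)^{2}} = \sqrt{\left(- \frac{1}{30}\right) 147 + 43^{2}} = \sqrt{- \frac{49}{10} + 1849} = \sqrt{\frac{18441}{10}} = \frac{3 \sqrt{20490}}{10}$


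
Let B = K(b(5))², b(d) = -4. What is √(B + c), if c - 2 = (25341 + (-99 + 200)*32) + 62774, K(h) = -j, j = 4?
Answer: √91365 ≈ 302.27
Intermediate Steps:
K(h) = -4 (K(h) = -1*4 = -4)
c = 91349 (c = 2 + ((25341 + (-99 + 200)*32) + 62774) = 2 + ((25341 + 101*32) + 62774) = 2 + ((25341 + 3232) + 62774) = 2 + (28573 + 62774) = 2 + 91347 = 91349)
B = 16 (B = (-4)² = 16)
√(B + c) = √(16 + 91349) = √91365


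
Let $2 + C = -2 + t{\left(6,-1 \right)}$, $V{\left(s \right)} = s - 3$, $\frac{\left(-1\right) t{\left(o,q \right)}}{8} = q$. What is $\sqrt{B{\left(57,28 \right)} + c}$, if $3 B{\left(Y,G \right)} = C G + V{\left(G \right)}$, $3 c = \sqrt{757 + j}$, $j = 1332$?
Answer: $\frac{\sqrt{411 + 3 \sqrt{2089}}}{3} \approx 7.804$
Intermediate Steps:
$t{\left(o,q \right)} = - 8 q$
$V{\left(s \right)} = -3 + s$ ($V{\left(s \right)} = s - 3 = -3 + s$)
$C = 4$ ($C = -2 - -6 = -2 + \left(-2 + 8\right) = -2 + 6 = 4$)
$c = \frac{\sqrt{2089}}{3}$ ($c = \frac{\sqrt{757 + 1332}}{3} = \frac{\sqrt{2089}}{3} \approx 15.235$)
$B{\left(Y,G \right)} = -1 + \frac{5 G}{3}$ ($B{\left(Y,G \right)} = \frac{4 G + \left(-3 + G\right)}{3} = \frac{-3 + 5 G}{3} = -1 + \frac{5 G}{3}$)
$\sqrt{B{\left(57,28 \right)} + c} = \sqrt{\left(-1 + \frac{5}{3} \cdot 28\right) + \frac{\sqrt{2089}}{3}} = \sqrt{\left(-1 + \frac{140}{3}\right) + \frac{\sqrt{2089}}{3}} = \sqrt{\frac{137}{3} + \frac{\sqrt{2089}}{3}}$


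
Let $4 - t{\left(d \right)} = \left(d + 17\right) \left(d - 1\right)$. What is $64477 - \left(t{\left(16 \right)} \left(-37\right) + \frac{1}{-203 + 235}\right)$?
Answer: $\frac{1481919}{32} \approx 46310.0$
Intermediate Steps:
$t{\left(d \right)} = 4 - \left(-1 + d\right) \left(17 + d\right)$ ($t{\left(d \right)} = 4 - \left(d + 17\right) \left(d - 1\right) = 4 - \left(17 + d\right) \left(-1 + d\right) = 4 - \left(-1 + d\right) \left(17 + d\right)$)
$64477 - \left(t{\left(16 \right)} \left(-37\right) + \frac{1}{-203 + 235}\right) = 64477 - \left(\left(21 - 16^{2} - 256\right) \left(-37\right) + \frac{1}{-203 + 235}\right) = 64477 - \left(\left(21 - 256 - 256\right) \left(-37\right) + \frac{1}{32}\right) = 64477 - \left(\left(-491\right) \left(-37\right) + \frac{1}{32}\right) = 64477 - \left(18167 + \frac{1}{32}\right) = 64477 - \frac{581345}{32} = \frac{1481919}{32}$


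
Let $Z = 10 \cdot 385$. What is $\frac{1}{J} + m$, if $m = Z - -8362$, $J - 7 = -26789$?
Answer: $\frac{327061783}{26782} \approx 12212.0$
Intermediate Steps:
$Z = 3850$
$J = -26782$ ($J = 7 - 26789 = -26782$)
$m = 12212$ ($m = 3850 - -8362 = 3850 + 8362 = 12212$)
$\frac{1}{J} + m = \frac{1}{-26782} + 12212 = - \frac{1}{26782} + 12212 = \frac{327061783}{26782}$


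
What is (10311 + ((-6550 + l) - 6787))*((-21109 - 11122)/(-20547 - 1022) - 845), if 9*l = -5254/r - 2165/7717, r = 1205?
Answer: 4608281495542931542/1805128267185 ≈ 2.5529e+6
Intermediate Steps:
l = -43153943/83690865 (l = (-5254/1205 - 2165/7717)/9 = (⅑)*(-43153943/9298985) = -43153943/83690865 ≈ -0.51563)
(10311 + ((-6550 + l) - 6787))*((-21109 - 11122)/(-20547 - 1022) - 845) = (10311 + ((-6550 - 43153943/83690865) - 6787))*((-21109 - 11122)/(-20547 - 1022) - 845) = (10311 + (-548218319693/83690865 - 6787))*(-32231/(-21569) - 845) = (10311 - 1116228220448/83690865)*(-32231*(-1/21569) - 845) = -253291711433*(32231/21569 - 845)/83690865 = -253291711433/83690865*(-18193574/21569) = 4608281495542931542/1805128267185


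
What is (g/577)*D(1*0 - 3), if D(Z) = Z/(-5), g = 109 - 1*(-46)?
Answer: 93/577 ≈ 0.16118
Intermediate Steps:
g = 155 (g = 109 + 46 = 155)
D(Z) = -Z/5 (D(Z) = Z*(-1/5) = -Z/5)
(g/577)*D(1*0 - 3) = (155/577)*(-(1*0 - 3)/5) = (155*(1/577))*(-(0 - 3)/5) = 155*(-1/5*(-3))/577 = (155/577)*(3/5) = 93/577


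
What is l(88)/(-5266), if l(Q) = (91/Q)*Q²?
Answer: -4004/2633 ≈ -1.5207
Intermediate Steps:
l(Q) = 91*Q
l(88)/(-5266) = (91*88)/(-5266) = 8008*(-1/5266) = -4004/2633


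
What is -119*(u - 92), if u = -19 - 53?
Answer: 19516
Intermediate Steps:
u = -72
-119*(u - 92) = -119*(-72 - 92) = -119*(-164) = 19516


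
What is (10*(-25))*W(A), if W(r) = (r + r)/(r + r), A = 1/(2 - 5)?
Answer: -250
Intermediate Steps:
A = -1/3 (A = 1/(-3) = -1/3 ≈ -0.33333)
W(r) = 1 (W(r) = (2*r)/((2*r)) = (2*r)*(1/(2*r)) = 1)
(10*(-25))*W(A) = (10*(-25))*1 = -250*1 = -250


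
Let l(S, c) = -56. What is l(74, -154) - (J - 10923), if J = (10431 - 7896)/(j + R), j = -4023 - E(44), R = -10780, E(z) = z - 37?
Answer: 32188561/2962 ≈ 10867.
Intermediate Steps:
E(z) = -37 + z
j = -4030 (j = -4023 - (-37 + 44) = -4023 - 1*7 = -4023 - 7 = -4030)
J = -507/2962 (J = (10431 - 7896)/(-4030 - 10780) = 2535/(-14810) = 2535*(-1/14810) = -507/2962 ≈ -0.17117)
l(74, -154) - (J - 10923) = -56 - (-507/2962 - 10923) = -56 - 1*(-32354433/2962) = -56 + 32354433/2962 = 32188561/2962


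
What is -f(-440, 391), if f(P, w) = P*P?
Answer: -193600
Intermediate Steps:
f(P, w) = P²
-f(-440, 391) = -1*(-440)² = -1*193600 = -193600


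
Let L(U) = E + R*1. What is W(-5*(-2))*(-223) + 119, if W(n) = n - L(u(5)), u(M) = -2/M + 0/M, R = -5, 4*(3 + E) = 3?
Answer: -14911/4 ≈ -3727.8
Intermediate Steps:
E = -9/4 (E = -3 + (¼)*3 = -3 + ¾ = -9/4 ≈ -2.2500)
u(M) = -2/M (u(M) = -2/M + 0 = -2/M)
L(U) = -29/4 (L(U) = -9/4 - 5*1 = -9/4 - 5 = -29/4)
W(n) = 29/4 + n (W(n) = n - 1*(-29/4) = n + 29/4 = 29/4 + n)
W(-5*(-2))*(-223) + 119 = (29/4 - 5*(-2))*(-223) + 119 = (29/4 + 10)*(-223) + 119 = (69/4)*(-223) + 119 = -15387/4 + 119 = -14911/4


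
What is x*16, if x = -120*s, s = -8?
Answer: 15360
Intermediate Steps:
x = 960 (x = -120*(-8) = 960)
x*16 = 960*16 = 15360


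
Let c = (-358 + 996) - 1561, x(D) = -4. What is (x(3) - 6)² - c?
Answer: 1023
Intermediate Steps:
c = -923 (c = 638 - 1561 = -923)
(x(3) - 6)² - c = (-4 - 6)² - 1*(-923) = (-10)² + 923 = 100 + 923 = 1023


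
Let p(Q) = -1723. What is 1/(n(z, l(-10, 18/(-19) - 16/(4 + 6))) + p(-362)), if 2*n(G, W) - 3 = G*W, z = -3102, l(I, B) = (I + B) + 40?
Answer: -190/8417101 ≈ -2.2573e-5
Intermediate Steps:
l(I, B) = 40 + B + I (l(I, B) = (B + I) + 40 = 40 + B + I)
n(G, W) = 3/2 + G*W/2 (n(G, W) = 3/2 + (G*W)/2 = 3/2 + G*W/2)
1/(n(z, l(-10, 18/(-19) - 16/(4 + 6))) + p(-362)) = 1/((3/2 + (½)*(-3102)*(40 + (18/(-19) - 16/(4 + 6)) - 10)) - 1723) = 1/((3/2 + (½)*(-3102)*(40 + (18*(-1/19) - 16/10) - 10)) - 1723) = 1/((3/2 + (½)*(-3102)*(40 + (-18/19 - 16*⅒) - 10)) - 1723) = 1/((3/2 + (½)*(-3102)*(40 + (-18/19 - 8/5) - 10)) - 1723) = 1/((3/2 + (½)*(-3102)*(40 - 242/95 - 10)) - 1723) = 1/((3/2 + (½)*(-3102)*(2608/95)) - 1723) = 1/((3/2 - 4045008/95) - 1723) = 1/(-8089731/190 - 1723) = 1/(-8417101/190) = -190/8417101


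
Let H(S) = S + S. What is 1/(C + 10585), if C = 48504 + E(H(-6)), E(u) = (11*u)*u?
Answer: 1/60673 ≈ 1.6482e-5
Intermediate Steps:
H(S) = 2*S
E(u) = 11*u²
C = 50088 (C = 48504 + 11*(2*(-6))² = 48504 + 11*(-12)² = 48504 + 11*144 = 48504 + 1584 = 50088)
1/(C + 10585) = 1/(50088 + 10585) = 1/60673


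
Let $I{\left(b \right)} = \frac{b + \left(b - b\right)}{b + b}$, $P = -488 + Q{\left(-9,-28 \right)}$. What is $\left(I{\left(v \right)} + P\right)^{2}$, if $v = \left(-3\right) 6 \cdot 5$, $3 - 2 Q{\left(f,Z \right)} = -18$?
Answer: $227529$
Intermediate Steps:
$Q{\left(f,Z \right)} = \frac{21}{2}$ ($Q{\left(f,Z \right)} = \frac{3}{2} - -9 = \frac{3}{2} + 9 = \frac{21}{2}$)
$v = -90$ ($v = \left(-18\right) 5 = -90$)
$P = - \frac{955}{2}$ ($P = -488 + \frac{21}{2} = - \frac{955}{2} \approx -477.5$)
$I{\left(b \right)} = \frac{1}{2}$ ($I{\left(b \right)} = \frac{b + 0}{2 b} = b \frac{1}{2 b} = \frac{1}{2}$)
$\left(I{\left(v \right)} + P\right)^{2} = \left(\frac{1}{2} - \frac{955}{2}\right)^{2} = \left(-477\right)^{2} = 227529$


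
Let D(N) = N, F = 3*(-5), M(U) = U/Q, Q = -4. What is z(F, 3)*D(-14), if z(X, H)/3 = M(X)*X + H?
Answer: 4473/2 ≈ 2236.5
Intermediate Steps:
M(U) = -U/4 (M(U) = U/(-4) = U*(-¼) = -U/4)
F = -15
z(X, H) = 3*H - 3*X²/4 (z(X, H) = 3*((-X/4)*X + H) = 3*(-X²/4 + H) = 3*(H - X²/4) = 3*H - 3*X²/4)
z(F, 3)*D(-14) = (3*3 - ¾*(-15)²)*(-14) = (9 - ¾*225)*(-14) = (9 - 675/4)*(-14) = -639/4*(-14) = 4473/2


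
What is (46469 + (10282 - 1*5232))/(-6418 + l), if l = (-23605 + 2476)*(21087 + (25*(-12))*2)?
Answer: -51519/432876241 ≈ -0.00011902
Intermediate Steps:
l = -432869823 (l = -21129*(21087 - 300*2) = -21129*(21087 - 600) = -21129*20487 = -432869823)
(46469 + (10282 - 1*5232))/(-6418 + l) = (46469 + (10282 - 1*5232))/(-6418 - 432869823) = (46469 + (10282 - 5232))/(-432876241) = (46469 + 5050)*(-1/432876241) = 51519*(-1/432876241) = -51519/432876241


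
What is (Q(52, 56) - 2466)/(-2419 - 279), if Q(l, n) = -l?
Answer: 1259/1349 ≈ 0.93328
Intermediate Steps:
(Q(52, 56) - 2466)/(-2419 - 279) = (-1*52 - 2466)/(-2419 - 279) = (-52 - 2466)/(-2698) = -2518*(-1/2698) = 1259/1349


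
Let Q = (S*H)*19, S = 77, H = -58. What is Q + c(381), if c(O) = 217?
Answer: -84637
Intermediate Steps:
Q = -84854 (Q = (77*(-58))*19 = -4466*19 = -84854)
Q + c(381) = -84854 + 217 = -84637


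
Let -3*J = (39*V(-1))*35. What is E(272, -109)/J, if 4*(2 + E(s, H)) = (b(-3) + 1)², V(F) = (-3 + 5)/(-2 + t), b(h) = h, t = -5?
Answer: -1/130 ≈ -0.0076923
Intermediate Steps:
V(F) = -2/7 (V(F) = (-3 + 5)/(-2 - 5) = 2/(-7) = 2*(-⅐) = -2/7)
E(s, H) = -1 (E(s, H) = -2 + (-3 + 1)²/4 = -2 + (¼)*(-2)² = -2 + (¼)*4 = -2 + 1 = -1)
J = 130 (J = -39*(-2/7)*35/3 = -(-26)*35/7 = -⅓*(-390) = 130)
E(272, -109)/J = -1/130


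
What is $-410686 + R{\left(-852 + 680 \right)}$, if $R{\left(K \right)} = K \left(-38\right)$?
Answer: $-404150$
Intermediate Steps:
$R{\left(K \right)} = - 38 K$
$-410686 + R{\left(-852 + 680 \right)} = -410686 - 38 \left(-852 + 680\right) = -410686 - -6536 = -410686 + 6536 = -404150$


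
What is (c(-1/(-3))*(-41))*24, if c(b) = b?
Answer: -328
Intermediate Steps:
(c(-1/(-3))*(-41))*24 = (-1/(-3)*(-41))*24 = (-1*(-⅓)*(-41))*24 = ((⅓)*(-41))*24 = -41/3*24 = -328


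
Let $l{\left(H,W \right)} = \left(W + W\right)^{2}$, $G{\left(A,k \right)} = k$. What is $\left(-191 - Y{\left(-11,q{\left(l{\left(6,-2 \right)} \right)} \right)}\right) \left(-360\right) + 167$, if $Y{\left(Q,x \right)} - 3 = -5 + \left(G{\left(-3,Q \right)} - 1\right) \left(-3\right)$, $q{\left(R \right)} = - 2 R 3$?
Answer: $81167$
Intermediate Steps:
$l{\left(H,W \right)} = 4 W^{2}$ ($l{\left(H,W \right)} = \left(2 W\right)^{2} = 4 W^{2}$)
$q{\left(R \right)} = - 6 R$
$Y{\left(Q,x \right)} = 1 - 3 Q$ ($Y{\left(Q,x \right)} = 3 + \left(-5 + \left(Q - 1\right) \left(-3\right)\right) = 3 + \left(-5 + \left(-1 + Q\right) \left(-3\right)\right) = 3 - \left(2 + 3 Q\right) = 1 - 3 Q$)
$\left(-191 - Y{\left(-11,q{\left(l{\left(6,-2 \right)} \right)} \right)}\right) \left(-360\right) + 167 = \left(-191 - \left(1 - -33\right)\right) \left(-360\right) + 167 = \left(-191 - \left(1 + 33\right)\right) \left(-360\right) + 167 = \left(-191 - 34\right) \left(-360\right) + 167 = \left(-225\right) \left(-360\right) + 167 = 81000 + 167 = 81167$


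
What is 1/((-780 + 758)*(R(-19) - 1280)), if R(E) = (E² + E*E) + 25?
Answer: 1/11726 ≈ 8.5281e-5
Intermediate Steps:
R(E) = 25 + 2*E² (R(E) = (E² + E²) + 25 = 2*E² + 25 = 25 + 2*E²)
1/((-780 + 758)*(R(-19) - 1280)) = 1/((-780 + 758)*((25 + 2*(-19)²) - 1280)) = 1/(-22*((25 + 2*361) - 1280)) = 1/(-22*((25 + 722) - 1280)) = 1/(-22*(747 - 1280)) = 1/(-22*(-533)) = 1/11726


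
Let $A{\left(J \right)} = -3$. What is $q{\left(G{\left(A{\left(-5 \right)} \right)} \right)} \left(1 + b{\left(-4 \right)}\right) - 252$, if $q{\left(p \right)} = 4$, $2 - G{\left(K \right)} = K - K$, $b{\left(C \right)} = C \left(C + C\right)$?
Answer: $-120$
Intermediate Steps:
$b{\left(C \right)} = 2 C^{2}$ ($b{\left(C \right)} = C 2 C = 2 C^{2}$)
$G{\left(K \right)} = 2$ ($G{\left(K \right)} = 2 - \left(K - K\right) = 2 - 0 = 2 + 0 = 2$)
$q{\left(G{\left(A{\left(-5 \right)} \right)} \right)} \left(1 + b{\left(-4 \right)}\right) - 252 = 4 \left(1 + 2 \left(-4\right)^{2}\right) - 252 = 4 \left(1 + 2 \cdot 16\right) - 252 = 4 \left(1 + 32\right) - 252 = 4 \cdot 33 - 252 = 132 - 252 = -120$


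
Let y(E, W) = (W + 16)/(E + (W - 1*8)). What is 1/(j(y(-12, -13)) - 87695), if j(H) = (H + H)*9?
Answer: -11/964663 ≈ -1.1403e-5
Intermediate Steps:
y(E, W) = (16 + W)/(-8 + E + W) (y(E, W) = (16 + W)/(E + (W - 8)) = (16 + W)/(E + (-8 + W)) = (16 + W)/(-8 + E + W))
j(H) = 18*H (j(H) = (2*H)*9 = 18*H)
1/(j(y(-12, -13)) - 87695) = 1/(18*((16 - 13)/(-8 - 12 - 13)) - 87695) = 1/(18*(3/(-33)) - 87695) = 1/(18*(-1/33*3) - 87695) = 1/(18*(-1/11) - 87695) = 1/(-18/11 - 87695) = 1/(-964663/11) = -11/964663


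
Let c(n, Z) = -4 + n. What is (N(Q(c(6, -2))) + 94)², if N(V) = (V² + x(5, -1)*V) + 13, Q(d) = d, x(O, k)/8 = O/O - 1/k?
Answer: 20449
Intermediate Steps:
x(O, k) = 8 - 8/k (x(O, k) = 8*(O/O - 1/k) = 8*(1 - 1/k) = 8 - 8/k)
N(V) = 13 + V² + 16*V (N(V) = (V² + (8 - 8/(-1))*V) + 13 = (V² + (8 - 8*(-1))*V) + 13 = (V² + (8 + 8)*V) + 13 = (V² + 16*V) + 13 = 13 + V² + 16*V)
(N(Q(c(6, -2))) + 94)² = ((13 + (-4 + 6)² + 16*(-4 + 6)) + 94)² = ((13 + 2² + 16*2) + 94)² = ((13 + 4 + 32) + 94)² = (49 + 94)² = 143² = 20449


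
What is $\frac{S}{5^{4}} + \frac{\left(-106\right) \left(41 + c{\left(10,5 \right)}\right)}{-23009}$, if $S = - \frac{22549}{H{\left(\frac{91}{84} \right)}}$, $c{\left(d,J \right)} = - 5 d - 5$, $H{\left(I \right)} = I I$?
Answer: $- \frac{10695465572}{347189375} \approx -30.806$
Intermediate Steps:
$H{\left(I \right)} = I^{2}$
$c{\left(d,J \right)} = -5 - 5 d$
$S = - \frac{3247056}{169}$ ($S = - \frac{22549}{\left(\frac{91}{84}\right)^{2}} = - \frac{22549}{\left(91 \cdot \frac{1}{84}\right)^{2}} = - \frac{22549}{\left(\frac{13}{12}\right)^{2}} = - \frac{22549}{\frac{169}{144}} = \left(-22549\right) \frac{144}{169} = - \frac{3247056}{169} \approx -19213.0$)
$\frac{S}{5^{4}} + \frac{\left(-106\right) \left(41 + c{\left(10,5 \right)}\right)}{-23009} = - \frac{3247056}{169 \cdot 5^{4}} + \frac{\left(-106\right) \left(41 - 55\right)}{-23009} = - \frac{3247056}{169 \cdot 625} + - 106 \left(41 - 55\right) \left(- \frac{1}{23009}\right) = \left(- \frac{3247056}{169}\right) \frac{1}{625} + - 106 \left(41 - 55\right) \left(- \frac{1}{23009}\right) = - \frac{3247056}{105625} + \left(-106\right) \left(-14\right) \left(- \frac{1}{23009}\right) = - \frac{3247056}{105625} + 1484 \left(- \frac{1}{23009}\right) = - \frac{3247056}{105625} - \frac{212}{3287} = - \frac{10695465572}{347189375}$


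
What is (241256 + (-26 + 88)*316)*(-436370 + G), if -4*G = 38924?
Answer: -116364553648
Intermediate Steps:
G = -9731 (G = -1/4*38924 = -9731)
(241256 + (-26 + 88)*316)*(-436370 + G) = (241256 + (-26 + 88)*316)*(-436370 - 9731) = (241256 + 62*316)*(-446101) = (241256 + 19592)*(-446101) = 260848*(-446101) = -116364553648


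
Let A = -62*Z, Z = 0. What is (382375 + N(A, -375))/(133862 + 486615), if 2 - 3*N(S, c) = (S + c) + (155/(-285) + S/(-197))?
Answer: 65407645/106101567 ≈ 0.61646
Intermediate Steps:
A = 0 (A = -62*0 = 0)
N(S, c) = 145/171 - 196*S/591 - c/3 (N(S, c) = ⅔ - ((S + c) + (155/(-285) + S/(-197)))/3 = ⅔ - ((S + c) + (155*(-1/285) + S*(-1/197)))/3 = ⅔ - ((S + c) + (-31/57 - S/197))/3 = ⅔ - (-31/57 + c + 196*S/197)/3 = ⅔ + (31/171 - 196*S/591 - c/3) = 145/171 - 196*S/591 - c/3)
(382375 + N(A, -375))/(133862 + 486615) = (382375 + (145/171 - 196/591*0 - ⅓*(-375)))/(133862 + 486615) = (382375 + (145/171 + 0 + 125))/620477 = (382375 + 21520/171)*(1/620477) = (65407645/171)*(1/620477) = 65407645/106101567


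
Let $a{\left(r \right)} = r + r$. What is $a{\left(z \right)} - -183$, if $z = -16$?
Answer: $151$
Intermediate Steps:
$a{\left(r \right)} = 2 r$
$a{\left(z \right)} - -183 = 2 \left(-16\right) - -183 = -32 + 183 = 151$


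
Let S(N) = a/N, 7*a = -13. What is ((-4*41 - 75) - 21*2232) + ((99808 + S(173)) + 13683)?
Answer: 80386167/1211 ≈ 66380.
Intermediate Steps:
a = -13/7 (a = (⅐)*(-13) = -13/7 ≈ -1.8571)
S(N) = -13/(7*N)
((-4*41 - 75) - 21*2232) + ((99808 + S(173)) + 13683) = ((-4*41 - 75) - 21*2232) + ((99808 - 13/7/173) + 13683) = ((-164 - 75) - 46872) + ((99808 - 13/7*1/173) + 13683) = (-239 - 46872) + ((99808 - 13/1211) + 13683) = -47111 + (120867475/1211 + 13683) = -47111 + 137437588/1211 = 80386167/1211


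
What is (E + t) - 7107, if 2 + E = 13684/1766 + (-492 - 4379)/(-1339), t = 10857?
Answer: 4444861607/1182337 ≈ 3759.4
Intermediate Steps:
E = 11097857/1182337 (E = -2 + (13684/1766 + (-492 - 4379)/(-1339)) = -2 + (13684*(1/1766) - 4871*(-1/1339)) = -2 + (6842/883 + 4871/1339) = -2 + 13462531/1182337 = 11097857/1182337 ≈ 9.3864)
(E + t) - 7107 = (11097857/1182337 + 10857) - 7107 = 12847730666/1182337 - 7107 = 4444861607/1182337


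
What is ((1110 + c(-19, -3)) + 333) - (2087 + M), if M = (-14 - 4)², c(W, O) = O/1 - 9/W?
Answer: -18440/19 ≈ -970.53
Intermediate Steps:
c(W, O) = O - 9/W (c(W, O) = O*1 - 9/W = O - 9/W)
M = 324 (M = (-18)² = 324)
((1110 + c(-19, -3)) + 333) - (2087 + M) = ((1110 + (-3 - 9/(-19))) + 333) - (2087 + 324) = ((1110 + (-3 - 9*(-1/19))) + 333) - 1*2411 = ((1110 + (-3 + 9/19)) + 333) - 2411 = ((1110 - 48/19) + 333) - 2411 = (21042/19 + 333) - 2411 = 27369/19 - 2411 = -18440/19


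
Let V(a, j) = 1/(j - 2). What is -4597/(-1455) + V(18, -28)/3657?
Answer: 33622361/10641870 ≈ 3.1594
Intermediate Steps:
V(a, j) = 1/(-2 + j)
-4597/(-1455) + V(18, -28)/3657 = -4597/(-1455) + 1/(-2 - 28*3657) = -4597*(-1/1455) + (1/3657)/(-30) = 4597/1455 - 1/30*1/3657 = 4597/1455 - 1/109710 = 33622361/10641870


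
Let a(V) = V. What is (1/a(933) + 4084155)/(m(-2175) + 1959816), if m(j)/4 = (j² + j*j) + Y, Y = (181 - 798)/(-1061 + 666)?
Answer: 376288515830/3667367541801 ≈ 0.10260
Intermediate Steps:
Y = 617/395 (Y = -617/(-395) = -617*(-1/395) = 617/395 ≈ 1.5620)
m(j) = 2468/395 + 8*j² (m(j) = 4*((j² + j*j) + 617/395) = 4*((j² + j²) + 617/395) = 4*(2*j² + 617/395) = 4*(617/395 + 2*j²) = 2468/395 + 8*j²)
(1/a(933) + 4084155)/(m(-2175) + 1959816) = (1/933 + 4084155)/((2468/395 + 8*(-2175)²) + 1959816) = (1/933 + 4084155)/((2468/395 + 8*4730625) + 1959816) = 3810516616/(933*((2468/395 + 37845000) + 1959816)) = 3810516616/(933*(14948777468/395 + 1959816)) = 3810516616/(933*(15722904788/395)) = (3810516616/933)*(395/15722904788) = 376288515830/3667367541801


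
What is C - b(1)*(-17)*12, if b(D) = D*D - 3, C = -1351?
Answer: -1759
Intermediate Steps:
b(D) = -3 + D² (b(D) = D² - 3 = -3 + D²)
C - b(1)*(-17)*12 = -1351 - (-3 + 1²)*(-17)*12 = -1351 - (-3 + 1)*(-17)*12 = -1351 - (-2*(-17))*12 = -1351 - 34*12 = -1351 - 1*408 = -1351 - 408 = -1759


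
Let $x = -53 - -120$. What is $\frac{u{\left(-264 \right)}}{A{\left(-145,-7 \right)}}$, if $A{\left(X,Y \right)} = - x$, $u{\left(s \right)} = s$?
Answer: $\frac{264}{67} \approx 3.9403$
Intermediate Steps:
$x = 67$ ($x = -53 + 120 = 67$)
$A{\left(X,Y \right)} = -67$ ($A{\left(X,Y \right)} = \left(-1\right) 67 = -67$)
$\frac{u{\left(-264 \right)}}{A{\left(-145,-7 \right)}} = - \frac{264}{-67} = \left(-264\right) \left(- \frac{1}{67}\right) = \frac{264}{67}$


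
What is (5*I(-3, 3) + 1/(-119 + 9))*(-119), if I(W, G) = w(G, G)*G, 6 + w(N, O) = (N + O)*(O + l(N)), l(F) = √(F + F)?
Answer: -2356081/110 - 10710*√6 ≈ -47653.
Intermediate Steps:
l(F) = √2*√F (l(F) = √(2*F) = √2*√F)
w(N, O) = -6 + (N + O)*(O + √2*√N)
I(W, G) = G*(-6 + 2*G² + 2*√2*G^(3/2)) (I(W, G) = (-6 + G² + G*G + √2*G^(3/2) + G*√2*√G)*G = (-6 + G² + G² + √2*G^(3/2) + √2*G^(3/2))*G = (-6 + 2*G² + 2*√2*G^(3/2))*G = G*(-6 + 2*G² + 2*√2*G^(3/2)))
(5*I(-3, 3) + 1/(-119 + 9))*(-119) = (5*(2*3*(-3 + 3² + √2*3^(3/2))) + 1/(-119 + 9))*(-119) = (5*(2*3*(-3 + 9 + √2*(3*√3))) + 1/(-110))*(-119) = (5*(2*3*(-3 + 9 + 3*√6)) - 1/110)*(-119) = (5*(2*3*(6 + 3*√6)) - 1/110)*(-119) = (5*(36 + 18*√6) - 1/110)*(-119) = ((180 + 90*√6) - 1/110)*(-119) = (19799/110 + 90*√6)*(-119) = -2356081/110 - 10710*√6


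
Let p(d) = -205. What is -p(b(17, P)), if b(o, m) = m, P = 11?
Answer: 205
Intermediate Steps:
-p(b(17, P)) = -1*(-205) = 205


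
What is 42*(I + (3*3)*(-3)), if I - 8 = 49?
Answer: 1260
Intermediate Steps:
I = 57 (I = 8 + 49 = 57)
42*(I + (3*3)*(-3)) = 42*(57 + (3*3)*(-3)) = 42*(57 + 9*(-3)) = 42*(57 - 27) = 42*30 = 1260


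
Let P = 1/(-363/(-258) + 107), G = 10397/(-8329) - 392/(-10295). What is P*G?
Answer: -8924404642/799419793765 ≈ -0.011164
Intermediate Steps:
G = -103772147/85747055 (G = 10397*(-1/8329) - 392*(-1/10295) = -10397/8329 + 392/10295 = -103772147/85747055 ≈ -1.2102)
P = 86/9323 (P = 1/(-363*(-1/258) + 107) = 1/(121/86 + 107) = 1/(9323/86) = 86/9323 ≈ 0.0092245)
P*G = (86/9323)*(-103772147/85747055) = -8924404642/799419793765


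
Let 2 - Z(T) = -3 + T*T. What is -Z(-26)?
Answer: 671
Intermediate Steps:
Z(T) = 5 - T² (Z(T) = 2 - (-3 + T*T) = 2 - (-3 + T²) = 2 + (3 - T²) = 5 - T²)
-Z(-26) = -(5 - 1*(-26)²) = -(5 - 1*676) = -(5 - 676) = -1*(-671) = 671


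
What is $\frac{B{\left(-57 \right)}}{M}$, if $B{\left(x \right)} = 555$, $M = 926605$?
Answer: $\frac{111}{185321} \approx 0.00059896$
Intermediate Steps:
$\frac{B{\left(-57 \right)}}{M} = \frac{555}{926605} = 555 \cdot \frac{1}{926605} = \frac{111}{185321}$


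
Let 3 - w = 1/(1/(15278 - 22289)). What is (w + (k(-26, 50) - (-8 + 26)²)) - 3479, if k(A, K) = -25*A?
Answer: 3861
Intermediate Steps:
w = 7014 (w = 3 - 1/(1/(15278 - 22289)) = 3 - 1/(1/(-7011)) = 3 - 1/(-1/7011) = 3 - 1*(-7011) = 3 + 7011 = 7014)
(w + (k(-26, 50) - (-8 + 26)²)) - 3479 = (7014 + (-25*(-26) - (-8 + 26)²)) - 3479 = (7014 + (650 - 1*18²)) - 3479 = (7014 + (650 - 1*324)) - 3479 = (7014 + (650 - 324)) - 3479 = (7014 + 326) - 3479 = 7340 - 3479 = 3861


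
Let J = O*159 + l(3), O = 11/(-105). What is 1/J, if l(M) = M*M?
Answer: -35/268 ≈ -0.13060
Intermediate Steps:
l(M) = M**2
O = -11/105 (O = 11*(-1/105) = -11/105 ≈ -0.10476)
J = -268/35 (J = -11/105*159 + 3**2 = -583/35 + 9 = -268/35 ≈ -7.6571)
1/J = 1/(-268/35) = -35/268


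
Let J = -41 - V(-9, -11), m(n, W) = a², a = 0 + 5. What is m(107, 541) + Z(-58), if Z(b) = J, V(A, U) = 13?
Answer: -29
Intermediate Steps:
a = 5
m(n, W) = 25 (m(n, W) = 5² = 25)
J = -54 (J = -41 - 1*13 = -41 - 13 = -54)
Z(b) = -54
m(107, 541) + Z(-58) = 25 - 54 = -29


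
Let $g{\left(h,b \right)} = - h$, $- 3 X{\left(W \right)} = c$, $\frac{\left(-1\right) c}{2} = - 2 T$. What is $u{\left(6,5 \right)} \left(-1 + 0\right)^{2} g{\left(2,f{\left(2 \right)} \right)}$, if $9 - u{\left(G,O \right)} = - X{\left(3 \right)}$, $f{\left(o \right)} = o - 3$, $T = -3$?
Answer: $-26$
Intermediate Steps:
$c = -12$ ($c = - 2 \left(\left(-2\right) \left(-3\right)\right) = \left(-2\right) 6 = -12$)
$X{\left(W \right)} = 4$ ($X{\left(W \right)} = \left(- \frac{1}{3}\right) \left(-12\right) = 4$)
$f{\left(o \right)} = -3 + o$
$u{\left(G,O \right)} = 13$ ($u{\left(G,O \right)} = 9 - \left(-1\right) 4 = 9 - -4 = 9 + 4 = 13$)
$u{\left(6,5 \right)} \left(-1 + 0\right)^{2} g{\left(2,f{\left(2 \right)} \right)} = 13 \left(-1 + 0\right)^{2} \left(\left(-1\right) 2\right) = 13 \left(-1\right)^{2} \left(-2\right) = 13 \cdot 1 \left(-2\right) = 13 \left(-2\right) = -26$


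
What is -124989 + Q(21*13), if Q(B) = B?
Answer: -124716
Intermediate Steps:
-124989 + Q(21*13) = -124989 + 21*13 = -124989 + 273 = -124716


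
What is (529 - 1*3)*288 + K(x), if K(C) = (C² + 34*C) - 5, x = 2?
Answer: 151555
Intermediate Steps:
K(C) = -5 + C² + 34*C
(529 - 1*3)*288 + K(x) = (529 - 1*3)*288 + (-5 + 2² + 34*2) = (529 - 3)*288 + (-5 + 4 + 68) = 526*288 + 67 = 151488 + 67 = 151555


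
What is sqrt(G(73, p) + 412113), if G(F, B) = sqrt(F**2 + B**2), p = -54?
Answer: sqrt(412113 + sqrt(8245)) ≈ 642.03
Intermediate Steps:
G(F, B) = sqrt(B**2 + F**2)
sqrt(G(73, p) + 412113) = sqrt(sqrt((-54)**2 + 73**2) + 412113) = sqrt(sqrt(2916 + 5329) + 412113) = sqrt(sqrt(8245) + 412113) = sqrt(412113 + sqrt(8245))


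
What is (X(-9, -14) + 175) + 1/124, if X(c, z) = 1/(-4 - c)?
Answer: 108629/620 ≈ 175.21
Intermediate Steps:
(X(-9, -14) + 175) + 1/124 = (-1/(4 - 9) + 175) + 1/124 = (-1/(-5) + 175) + 1/124 = (-1*(-⅕) + 175) + 1/124 = (⅕ + 175) + 1/124 = 876/5 + 1/124 = 108629/620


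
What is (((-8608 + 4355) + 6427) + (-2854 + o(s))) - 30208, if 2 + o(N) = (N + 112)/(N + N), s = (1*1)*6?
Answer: -185281/6 ≈ -30880.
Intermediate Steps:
s = 6 (s = 1*6 = 6)
o(N) = -2 + (112 + N)/(2*N) (o(N) = -2 + (N + 112)/(N + N) = -2 + (112 + N)/((2*N)) = -2 + (112 + N)*(1/(2*N)) = -2 + (112 + N)/(2*N))
(((-8608 + 4355) + 6427) + (-2854 + o(s))) - 30208 = (((-8608 + 4355) + 6427) + (-2854 + (-3/2 + 56/6))) - 30208 = ((-4253 + 6427) + (-2854 + (-3/2 + 56*(1/6)))) - 30208 = (2174 + (-2854 + (-3/2 + 28/3))) - 30208 = (2174 + (-2854 + 47/6)) - 30208 = (2174 - 17077/6) - 30208 = -4033/6 - 30208 = -185281/6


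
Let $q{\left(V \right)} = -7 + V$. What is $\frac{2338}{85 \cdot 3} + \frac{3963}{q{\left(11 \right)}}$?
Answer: $\frac{1019917}{1020} \approx 999.92$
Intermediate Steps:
$\frac{2338}{85 \cdot 3} + \frac{3963}{q{\left(11 \right)}} = \frac{2338}{85 \cdot 3} + \frac{3963}{-7 + 11} = \frac{2338}{255} + \frac{3963}{4} = \frac{1019917}{1020}$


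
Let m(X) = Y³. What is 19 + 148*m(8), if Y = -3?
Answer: -3977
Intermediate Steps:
m(X) = -27 (m(X) = (-3)³ = -27)
19 + 148*m(8) = 19 + 148*(-27) = 19 - 3996 = -3977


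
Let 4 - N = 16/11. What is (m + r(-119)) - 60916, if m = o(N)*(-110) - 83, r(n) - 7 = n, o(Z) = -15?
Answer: -59461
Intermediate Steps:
N = 28/11 (N = 4 - 16/11 = 28/11 ≈ 2.5455)
r(n) = 7 + n
m = 1567 (m = -15*(-110) - 83 = 1650 - 83 = 1567)
(m + r(-119)) - 60916 = (1567 + (7 - 119)) - 60916 = (1567 - 112) - 60916 = 1455 - 60916 = -59461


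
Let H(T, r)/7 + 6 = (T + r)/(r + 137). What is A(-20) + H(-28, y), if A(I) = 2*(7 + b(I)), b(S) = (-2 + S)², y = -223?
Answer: 82597/86 ≈ 960.43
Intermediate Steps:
H(T, r) = -42 + 7*(T + r)/(137 + r) (H(T, r) = -42 + 7*((T + r)/(r + 137)) = -42 + 7*((T + r)/(137 + r)) = -42 + 7*(T + r)/(137 + r))
A(I) = 14 + 2*(-2 + I)² (A(I) = 2*(7 + (-2 + I)²) = 14 + 2*(-2 + I)²)
A(-20) + H(-28, y) = (14 + 2*(-2 - 20)²) + 7*(-822 - 28 - 5*(-223))/(137 - 223) = (14 + 2*(-22)²) + 7*(-822 - 28 + 1115)/(-86) = (14 + 2*484) + 7*(-1/86)*265 = (14 + 968) - 1855/86 = 982 - 1855/86 = 82597/86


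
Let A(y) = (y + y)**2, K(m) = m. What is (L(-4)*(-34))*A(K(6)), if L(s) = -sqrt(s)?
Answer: 9792*I ≈ 9792.0*I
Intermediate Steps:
A(y) = 4*y**2 (A(y) = (2*y)**2 = 4*y**2)
(L(-4)*(-34))*A(K(6)) = (-sqrt(-4)*(-34))*(4*6**2) = (-2*I*(-34))*(4*36) = (-2*I*(-34))*144 = (68*I)*144 = 9792*I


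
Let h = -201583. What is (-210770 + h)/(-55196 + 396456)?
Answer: -412353/341260 ≈ -1.2083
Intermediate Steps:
(-210770 + h)/(-55196 + 396456) = (-210770 - 201583)/(-55196 + 396456) = -412353/341260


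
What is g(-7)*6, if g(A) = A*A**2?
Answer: -2058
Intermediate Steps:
g(A) = A**3
g(-7)*6 = (-7)**3*6 = -343*6 = -2058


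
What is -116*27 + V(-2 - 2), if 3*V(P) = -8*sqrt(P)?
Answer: -3132 - 16*I/3 ≈ -3132.0 - 5.3333*I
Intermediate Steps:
V(P) = -8*sqrt(P)/3 (V(P) = (-8*sqrt(P))/3 = -8*sqrt(P)/3)
-116*27 + V(-2 - 2) = -116*27 - 8*sqrt(-2 - 2)/3 = -3132 - 16*I/3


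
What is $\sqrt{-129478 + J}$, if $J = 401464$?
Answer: $\sqrt{271986} \approx 521.52$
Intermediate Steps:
$\sqrt{-129478 + J} = \sqrt{-129478 + 401464} = \sqrt{271986}$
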